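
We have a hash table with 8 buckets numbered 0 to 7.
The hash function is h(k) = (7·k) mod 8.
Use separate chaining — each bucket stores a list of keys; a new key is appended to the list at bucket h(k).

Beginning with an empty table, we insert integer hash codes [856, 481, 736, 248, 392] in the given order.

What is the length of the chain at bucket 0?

Insert 856: h=0, bucket 0 empty -> new chain.
Insert 481: h=7, bucket 7 empty -> new chain.
Insert 736: h=0, bucket 0 nonempty -> append to chain.
Insert 248: h=0, bucket 0 nonempty -> append to chain.
Insert 392: h=0, bucket 0 nonempty -> append to chain.
Final buckets:
0: 856 -> 736 -> 248 -> 392
1: _
2: _
3: _
4: _
5: _
6: _
7: 481

4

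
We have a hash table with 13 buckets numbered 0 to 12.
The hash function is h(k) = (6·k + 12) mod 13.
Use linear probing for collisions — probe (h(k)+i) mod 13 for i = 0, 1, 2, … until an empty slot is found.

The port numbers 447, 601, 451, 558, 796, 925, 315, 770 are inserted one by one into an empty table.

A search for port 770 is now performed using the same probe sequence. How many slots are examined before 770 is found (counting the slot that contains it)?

5

447 hashes to 3; slot 3 is free → place at 3.
601 hashes to 4; slot 4 is free → place at 4.
451 hashes to 1; slot 1 is free → place at 1.
558 hashes to 6; slot 6 is free → place at 6.
796 hashes to 4; 4 taken → place at 5.
925 hashes to 11; slot 11 is free → place at 11.
315 hashes to 4; 4,5,6 taken → place at 7.
770 hashes to 4; 4,5,6,7 taken → place at 8.
Table: [—, 451, —, 447, 601, 796, 558, 315, 770, —, —, 925, —]
Lookup 770: h=4, probe 4,5,6,7,8 → found at 8.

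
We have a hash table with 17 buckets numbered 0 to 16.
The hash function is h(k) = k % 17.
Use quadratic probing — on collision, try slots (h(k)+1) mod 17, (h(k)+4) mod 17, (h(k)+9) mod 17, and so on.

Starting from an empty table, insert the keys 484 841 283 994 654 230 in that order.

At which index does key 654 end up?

0

484 hashes to 8; slot 8 is free => place at 8.
841 hashes to 8; 8 taken => place at 9.
283 hashes to 11; slot 11 is free => place at 11.
994 hashes to 8; 8,9 taken => place at 12.
654 hashes to 8; 8,9,12 taken => place at 0.
230 hashes to 9; 9 taken => place at 10.
Table: [654, _, _, _, _, _, _, _, 484, 841, 230, 283, 994, _, _, _, _]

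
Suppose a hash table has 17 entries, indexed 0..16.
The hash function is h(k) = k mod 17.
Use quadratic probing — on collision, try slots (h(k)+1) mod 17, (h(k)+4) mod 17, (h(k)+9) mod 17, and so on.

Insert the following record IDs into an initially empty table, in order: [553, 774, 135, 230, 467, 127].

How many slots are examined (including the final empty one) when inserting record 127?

553 hashes to 9; slot 9 is free => place at 9.
774 hashes to 9; 9 taken => place at 10.
135 hashes to 16; slot 16 is free => place at 16.
230 hashes to 9; 9,10 taken => place at 13.
467 hashes to 8; slot 8 is free => place at 8.
127 hashes to 8; 8,9 taken => place at 12.
Table: [., ., ., ., ., ., ., ., 467, 553, 774, ., 127, 230, ., ., 135]

3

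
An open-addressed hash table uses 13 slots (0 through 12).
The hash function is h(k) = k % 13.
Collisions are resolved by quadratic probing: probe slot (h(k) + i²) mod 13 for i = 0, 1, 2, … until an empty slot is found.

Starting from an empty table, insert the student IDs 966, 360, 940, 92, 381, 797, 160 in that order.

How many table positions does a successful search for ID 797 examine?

4

Insert 966: h=4, slot 4 empty → index 4.
Insert 360: h=9, slot 9 empty → index 9.
Insert 940: h=4, slot 4 occupied → index 5.
Insert 92: h=1, slot 1 empty → index 1.
Insert 381: h=4, slots 4,5 occupied → index 8.
Insert 797: h=4, slots 4,5,8 occupied → index 0.
Insert 160: h=4, slots 4,5,8,0 occupied → index 7.
Table: [797, 92, _, _, 966, 940, _, 160, 381, 360, _, _, _]
Lookup 797: h=4, probe 4,5,8,0 → found at 0.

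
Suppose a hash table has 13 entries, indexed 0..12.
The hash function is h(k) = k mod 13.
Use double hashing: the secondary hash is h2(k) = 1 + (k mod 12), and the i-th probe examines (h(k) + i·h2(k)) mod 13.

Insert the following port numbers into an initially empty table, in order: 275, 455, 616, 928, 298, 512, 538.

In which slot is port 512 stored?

1

275: h=2 → slot 2
455: h=0 → slot 0
616: h=5 → slot 5
928: h=5, h2=5, probe 5,10 → slot 10
298: h=12 → slot 12
512: h=5, h2=9, probe 5,1 → slot 1
538: h=5, h2=11, probe 5,3 → slot 3
Table: [455, 512, 275, 538, -, 616, -, -, -, -, 928, -, 298]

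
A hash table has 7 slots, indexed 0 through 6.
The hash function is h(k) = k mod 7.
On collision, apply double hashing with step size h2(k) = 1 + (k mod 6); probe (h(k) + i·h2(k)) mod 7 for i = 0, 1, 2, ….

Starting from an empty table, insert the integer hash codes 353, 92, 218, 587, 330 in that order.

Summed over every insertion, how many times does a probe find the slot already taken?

Insert 353: h=3, slot 3 empty → index 3.
Insert 92: h=1, slot 1 empty → index 1.
Insert 218: h=1, h2=3, slot 1 occupied → index 4.
Insert 587: h=6, slot 6 empty → index 6.
Insert 330: h=1, h2=1, slot 1 occupied → index 2.
Table: [-, 92, 330, 353, 218, -, 587]

2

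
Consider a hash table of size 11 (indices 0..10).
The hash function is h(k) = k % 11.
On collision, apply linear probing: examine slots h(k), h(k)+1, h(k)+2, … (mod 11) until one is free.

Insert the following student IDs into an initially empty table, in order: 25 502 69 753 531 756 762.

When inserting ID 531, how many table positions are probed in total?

4

25 hashes to 3; slot 3 is free -> place at 3.
502 hashes to 7; slot 7 is free -> place at 7.
69 hashes to 3; 3 taken -> place at 4.
753 hashes to 5; slot 5 is free -> place at 5.
531 hashes to 3; 3,4,5 taken -> place at 6.
756 hashes to 8; slot 8 is free -> place at 8.
762 hashes to 3; 3,4,5,6,7,8 taken -> place at 9.
Table: [_, _, _, 25, 69, 753, 531, 502, 756, 762, _]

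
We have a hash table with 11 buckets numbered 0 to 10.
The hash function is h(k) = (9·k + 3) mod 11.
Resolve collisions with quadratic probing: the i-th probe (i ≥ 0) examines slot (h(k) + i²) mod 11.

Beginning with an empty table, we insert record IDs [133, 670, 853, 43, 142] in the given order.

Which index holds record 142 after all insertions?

9

133 hashes to 1; slot 1 is free => place at 1.
670 hashes to 5; slot 5 is free => place at 5.
853 hashes to 2; slot 2 is free => place at 2.
43 hashes to 5; 5 taken => place at 6.
142 hashes to 5; 5,6 taken => place at 9.
Table: [—, 133, 853, —, —, 670, 43, —, —, 142, —]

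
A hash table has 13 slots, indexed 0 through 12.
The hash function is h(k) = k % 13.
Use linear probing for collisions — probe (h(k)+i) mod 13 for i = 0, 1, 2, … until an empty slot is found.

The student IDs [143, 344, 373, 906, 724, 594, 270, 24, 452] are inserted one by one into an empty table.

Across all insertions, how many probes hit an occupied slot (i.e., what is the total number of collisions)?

143 hashes to 0; slot 0 is free → place at 0.
344 hashes to 6; slot 6 is free → place at 6.
373 hashes to 9; slot 9 is free → place at 9.
906 hashes to 9; 9 taken → place at 10.
724 hashes to 9; 9,10 taken → place at 11.
594 hashes to 9; 9,10,11 taken → place at 12.
270 hashes to 10; 10,11,12,0 taken → place at 1.
24 hashes to 11; 11,12,0,1 taken → place at 2.
452 hashes to 10; 10,11,12,0,1,2 taken → place at 3.
Table: [143, 270, 24, 452, ∅, ∅, 344, ∅, ∅, 373, 906, 724, 594]

20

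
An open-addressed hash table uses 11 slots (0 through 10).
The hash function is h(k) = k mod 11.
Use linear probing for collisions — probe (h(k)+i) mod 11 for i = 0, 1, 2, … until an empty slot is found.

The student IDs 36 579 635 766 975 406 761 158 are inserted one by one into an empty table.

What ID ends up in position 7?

579

Insert 36: h=3, slot 3 empty → index 3.
Insert 579: h=7, slot 7 empty → index 7.
Insert 635: h=8, slot 8 empty → index 8.
Insert 766: h=7, slots 7,8 occupied → index 9.
Insert 975: h=7, slots 7,8,9 occupied → index 10.
Insert 406: h=10, slot 10 occupied → index 0.
Insert 761: h=2, slot 2 empty → index 2.
Insert 158: h=4, slot 4 empty → index 4.
Table: [406, —, 761, 36, 158, —, —, 579, 635, 766, 975]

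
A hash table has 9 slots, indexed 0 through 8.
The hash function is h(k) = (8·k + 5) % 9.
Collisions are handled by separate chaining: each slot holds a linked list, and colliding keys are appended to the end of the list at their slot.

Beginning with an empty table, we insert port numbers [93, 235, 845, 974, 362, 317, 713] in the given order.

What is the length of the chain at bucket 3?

4

Insert 93: h=2, bucket 2 empty → new chain.
Insert 235: h=4, bucket 4 empty → new chain.
Insert 845: h=6, bucket 6 empty → new chain.
Insert 974: h=3, bucket 3 empty → new chain.
Insert 362: h=3, bucket 3 nonempty → append to chain.
Insert 317: h=3, bucket 3 nonempty → append to chain.
Insert 713: h=3, bucket 3 nonempty → append to chain.
Final buckets:
0: -
1: -
2: 93
3: 974 -> 362 -> 317 -> 713
4: 235
5: -
6: 845
7: -
8: -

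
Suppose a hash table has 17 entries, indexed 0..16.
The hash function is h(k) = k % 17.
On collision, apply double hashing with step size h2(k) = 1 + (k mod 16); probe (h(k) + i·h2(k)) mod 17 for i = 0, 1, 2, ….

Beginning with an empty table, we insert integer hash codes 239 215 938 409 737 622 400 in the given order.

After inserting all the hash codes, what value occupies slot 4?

409

239: h=1 → slot 1
215: h=11 → slot 11
938: h=3 → slot 3
409: h=1, h2=10, probe 1,11,4 → slot 4
737: h=6 → slot 6
622: h=10 → slot 10
400: h=9 → slot 9
Table: [∅, 239, ∅, 938, 409, ∅, 737, ∅, ∅, 400, 622, 215, ∅, ∅, ∅, ∅, ∅]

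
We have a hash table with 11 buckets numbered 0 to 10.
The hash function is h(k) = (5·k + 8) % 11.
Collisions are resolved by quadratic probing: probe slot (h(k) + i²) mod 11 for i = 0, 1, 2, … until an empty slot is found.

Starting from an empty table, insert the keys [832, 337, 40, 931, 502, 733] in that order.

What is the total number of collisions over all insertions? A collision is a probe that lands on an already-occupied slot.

15

832: h=10 → slot 10
337: h=10, probe 10,0 → slot 0
40: h=10, probe 10,0,3 → slot 3
931: h=10, probe 10,0,3,8 → slot 8
502: h=10, probe 10,0,3,8,4 → slot 4
733: h=10, probe 10,0,3,8,4,2 → slot 2
Table: [337, ∅, 733, 40, 502, ∅, ∅, ∅, 931, ∅, 832]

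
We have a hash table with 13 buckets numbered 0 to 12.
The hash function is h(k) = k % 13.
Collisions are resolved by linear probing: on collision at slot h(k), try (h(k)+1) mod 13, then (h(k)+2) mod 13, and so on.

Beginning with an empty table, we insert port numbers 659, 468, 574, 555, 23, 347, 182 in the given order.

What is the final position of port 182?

Insert 659: h=9, slot 9 empty -> index 9.
Insert 468: h=0, slot 0 empty -> index 0.
Insert 574: h=2, slot 2 empty -> index 2.
Insert 555: h=9, slot 9 occupied -> index 10.
Insert 23: h=10, slot 10 occupied -> index 11.
Insert 347: h=9, slots 9,10,11 occupied -> index 12.
Insert 182: h=0, slot 0 occupied -> index 1.
Table: [468, 182, 574, —, —, —, —, —, —, 659, 555, 23, 347]

1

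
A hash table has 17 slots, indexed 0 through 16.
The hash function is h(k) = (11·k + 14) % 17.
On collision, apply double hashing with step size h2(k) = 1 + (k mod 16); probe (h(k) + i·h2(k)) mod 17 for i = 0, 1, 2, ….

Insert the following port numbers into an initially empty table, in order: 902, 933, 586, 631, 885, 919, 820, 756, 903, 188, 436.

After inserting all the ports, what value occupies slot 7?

Insert 902: h=8, slot 8 empty => index 8.
Insert 933: h=9, slot 9 empty => index 9.
Insert 586: h=0, slot 0 empty => index 0.
Insert 631: h=2, slot 2 empty => index 2.
Insert 885: h=8, h2=6, slot 8 occupied => index 14.
Insert 919: h=8, h2=8, slot 8 occupied => index 16.
Insert 820: h=7, slot 7 empty => index 7.
Insert 756: h=0, h2=5, slot 0 occupied => index 5.
Insert 903: h=2, h2=8, slot 2 occupied => index 10.
Insert 188: h=8, h2=13, slot 8 occupied => index 4.
Insert 436: h=16, h2=5, slots 16,4,9,14,2,7 occupied => index 12.
Table: [586, -, 631, -, 188, 756, -, 820, 902, 933, 903, -, 436, -, 885, -, 919]

820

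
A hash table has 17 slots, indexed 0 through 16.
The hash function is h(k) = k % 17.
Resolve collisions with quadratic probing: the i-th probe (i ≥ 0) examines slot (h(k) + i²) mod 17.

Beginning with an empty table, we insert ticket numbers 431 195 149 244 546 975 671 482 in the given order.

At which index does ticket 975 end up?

431 hashes to 6; slot 6 is free -> place at 6.
195 hashes to 8; slot 8 is free -> place at 8.
149 hashes to 13; slot 13 is free -> place at 13.
244 hashes to 6; 6 taken -> place at 7.
546 hashes to 2; slot 2 is free -> place at 2.
975 hashes to 6; 6,7 taken -> place at 10.
671 hashes to 8; 8 taken -> place at 9.
482 hashes to 6; 6,7,10 taken -> place at 15.
Table: [., ., 546, ., ., ., 431, 244, 195, 671, 975, ., ., 149, ., 482, .]

10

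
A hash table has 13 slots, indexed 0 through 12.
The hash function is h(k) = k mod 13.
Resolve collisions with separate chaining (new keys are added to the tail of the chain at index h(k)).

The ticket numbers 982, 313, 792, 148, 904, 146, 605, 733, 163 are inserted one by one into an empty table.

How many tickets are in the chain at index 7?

Insert 982: h=7, bucket 7 empty -> new chain.
Insert 313: h=1, bucket 1 empty -> new chain.
Insert 792: h=12, bucket 12 empty -> new chain.
Insert 148: h=5, bucket 5 empty -> new chain.
Insert 904: h=7, bucket 7 nonempty -> append to chain.
Insert 146: h=3, bucket 3 empty -> new chain.
Insert 605: h=7, bucket 7 nonempty -> append to chain.
Insert 733: h=5, bucket 5 nonempty -> append to chain.
Insert 163: h=7, bucket 7 nonempty -> append to chain.
Final buckets:
0: ∅
1: 313
2: ∅
3: 146
4: ∅
5: 148 -> 733
6: ∅
7: 982 -> 904 -> 605 -> 163
8: ∅
9: ∅
10: ∅
11: ∅
12: 792

4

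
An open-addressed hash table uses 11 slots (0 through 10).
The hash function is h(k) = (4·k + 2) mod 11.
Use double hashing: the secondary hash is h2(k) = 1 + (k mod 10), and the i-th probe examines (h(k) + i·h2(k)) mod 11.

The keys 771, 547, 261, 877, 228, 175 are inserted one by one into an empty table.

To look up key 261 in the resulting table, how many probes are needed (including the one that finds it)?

2

771 hashes to 6; slot 6 is free → place at 6.
547 hashes to 1; slot 1 is free → place at 1.
261 hashes to 1, h2=2; 1 taken → place at 3.
877 hashes to 1, h2=8; 1 taken → place at 9.
228 hashes to 1, h2=9; 1 taken → place at 10.
175 hashes to 9, h2=6; 9 taken → place at 4.
Table: [—, 547, —, 261, 175, —, 771, —, —, 877, 228]
Lookup 261: h=1, h2=2, probe 1,3 → found at 3.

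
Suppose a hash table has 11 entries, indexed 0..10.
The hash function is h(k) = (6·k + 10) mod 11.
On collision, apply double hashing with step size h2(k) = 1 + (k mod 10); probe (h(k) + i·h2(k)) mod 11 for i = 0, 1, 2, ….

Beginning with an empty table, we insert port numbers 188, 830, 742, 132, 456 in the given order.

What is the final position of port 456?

188: h=5 => slot 5
830: h=7 => slot 7
742: h=7, h2=3, probe 7,10 => slot 10
132: h=10, h2=3, probe 10,2 => slot 2
456: h=7, h2=7, probe 7,3 => slot 3
Table: [—, —, 132, 456, —, 188, —, 830, —, —, 742]

3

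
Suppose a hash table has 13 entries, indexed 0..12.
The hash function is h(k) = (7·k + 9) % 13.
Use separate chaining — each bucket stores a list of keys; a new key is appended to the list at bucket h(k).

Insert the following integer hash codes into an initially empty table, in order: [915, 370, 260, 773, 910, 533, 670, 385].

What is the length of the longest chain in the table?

915 -> bucket 5
370 -> bucket 12
260 -> bucket 9
773 -> bucket 12 (collision)
910 -> bucket 9 (collision)
533 -> bucket 9 (collision)
670 -> bucket 6
385 -> bucket 0
Final buckets:
0: 385
1: —
2: —
3: —
4: —
5: 915
6: 670
7: —
8: —
9: 260 -> 910 -> 533
10: —
11: —
12: 370 -> 773

3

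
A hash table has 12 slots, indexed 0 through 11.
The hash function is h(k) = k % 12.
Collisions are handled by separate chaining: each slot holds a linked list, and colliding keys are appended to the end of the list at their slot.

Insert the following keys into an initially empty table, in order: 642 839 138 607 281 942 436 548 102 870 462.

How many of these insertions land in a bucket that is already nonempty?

642 → bucket 6
839 → bucket 11
138 → bucket 6 (collision)
607 → bucket 7
281 → bucket 5
942 → bucket 6 (collision)
436 → bucket 4
548 → bucket 8
102 → bucket 6 (collision)
870 → bucket 6 (collision)
462 → bucket 6 (collision)
Final buckets:
0: .
1: .
2: .
3: .
4: 436
5: 281
6: 642 -> 138 -> 942 -> 102 -> 870 -> 462
7: 607
8: 548
9: .
10: .
11: 839

5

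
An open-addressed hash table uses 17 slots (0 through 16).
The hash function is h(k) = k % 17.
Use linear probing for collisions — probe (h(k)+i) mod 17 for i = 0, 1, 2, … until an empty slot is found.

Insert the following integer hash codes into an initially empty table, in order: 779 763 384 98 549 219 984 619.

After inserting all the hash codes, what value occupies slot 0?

984

Insert 779: h=14, slot 14 empty => index 14.
Insert 763: h=15, slot 15 empty => index 15.
Insert 384: h=10, slot 10 empty => index 10.
Insert 98: h=13, slot 13 empty => index 13.
Insert 549: h=5, slot 5 empty => index 5.
Insert 219: h=15, slot 15 occupied => index 16.
Insert 984: h=15, slots 15,16 occupied => index 0.
Insert 619: h=7, slot 7 empty => index 7.
Table: [984, -, -, -, -, 549, -, 619, -, -, 384, -, -, 98, 779, 763, 219]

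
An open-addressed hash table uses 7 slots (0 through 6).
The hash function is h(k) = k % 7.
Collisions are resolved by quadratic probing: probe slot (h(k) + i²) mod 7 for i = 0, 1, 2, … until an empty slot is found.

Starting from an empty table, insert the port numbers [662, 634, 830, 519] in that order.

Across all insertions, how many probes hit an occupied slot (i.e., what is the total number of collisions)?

662: h=4 → slot 4
634: h=4, probe 4,5 → slot 5
830: h=4, probe 4,5,1 → slot 1
519: h=1, probe 1,2 → slot 2
Table: [., 830, 519, ., 662, 634, .]

4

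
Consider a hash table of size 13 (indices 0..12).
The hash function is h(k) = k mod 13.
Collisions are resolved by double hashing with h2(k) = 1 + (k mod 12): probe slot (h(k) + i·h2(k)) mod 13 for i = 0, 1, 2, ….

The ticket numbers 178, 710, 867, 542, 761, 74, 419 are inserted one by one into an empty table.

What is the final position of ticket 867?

0

178: h=9 => slot 9
710: h=8 => slot 8
867: h=9, h2=4, probe 9,0 => slot 0
542: h=9, h2=3, probe 9,12 => slot 12
761: h=7 => slot 7
74: h=9, h2=3, probe 9,12,2 => slot 2
419: h=3 => slot 3
Table: [867, _, 74, 419, _, _, _, 761, 710, 178, _, _, 542]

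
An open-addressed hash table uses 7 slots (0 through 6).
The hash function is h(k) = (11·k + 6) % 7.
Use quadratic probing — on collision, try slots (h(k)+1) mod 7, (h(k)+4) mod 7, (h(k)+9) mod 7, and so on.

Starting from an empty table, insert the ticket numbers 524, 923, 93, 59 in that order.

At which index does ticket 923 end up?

3

524 hashes to 2; slot 2 is free → place at 2.
923 hashes to 2; 2 taken → place at 3.
93 hashes to 0; slot 0 is free → place at 0.
59 hashes to 4; slot 4 is free → place at 4.
Table: [93, -, 524, 923, 59, -, -]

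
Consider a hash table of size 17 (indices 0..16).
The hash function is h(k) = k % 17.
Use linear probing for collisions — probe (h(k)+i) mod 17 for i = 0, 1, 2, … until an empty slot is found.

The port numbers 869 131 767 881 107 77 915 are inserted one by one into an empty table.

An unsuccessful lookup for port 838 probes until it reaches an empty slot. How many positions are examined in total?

869: h=2 → slot 2
131: h=12 → slot 12
767: h=2, probe 2,3 → slot 3
881: h=14 → slot 14
107: h=5 → slot 5
77: h=9 → slot 9
915: h=14, probe 14,15 → slot 15
Table: [., ., 869, 767, ., 107, ., ., ., 77, ., ., 131, ., 881, 915, .]
Lookup 838: h=5, probe 5,6 → slot 6 empty, not found.

2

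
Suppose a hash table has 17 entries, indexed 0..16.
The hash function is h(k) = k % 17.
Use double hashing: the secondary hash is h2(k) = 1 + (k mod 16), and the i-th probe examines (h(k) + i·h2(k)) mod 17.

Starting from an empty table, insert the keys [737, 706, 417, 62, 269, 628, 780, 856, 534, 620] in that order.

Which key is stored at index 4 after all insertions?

737: h=6 → slot 6
706: h=9 → slot 9
417: h=9, h2=2, probe 9,11 → slot 11
62: h=11, h2=15, probe 11,9,7 → slot 7
269: h=14 → slot 14
628: h=16 → slot 16
780: h=15 → slot 15
856: h=6, h2=9, probe 6,15,7,16,8 → slot 8
534: h=7, h2=7, probe 7,14,4 → slot 4
620: h=8, h2=13, probe 8,4,0 → slot 0
Table: [620, _, _, _, 534, _, 737, 62, 856, 706, _, 417, _, _, 269, 780, 628]

534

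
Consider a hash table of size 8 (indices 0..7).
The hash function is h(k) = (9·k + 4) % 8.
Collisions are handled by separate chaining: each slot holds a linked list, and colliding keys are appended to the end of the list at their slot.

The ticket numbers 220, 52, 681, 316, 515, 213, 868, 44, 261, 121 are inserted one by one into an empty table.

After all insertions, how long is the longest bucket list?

5

Insert 220: h=0, bucket 0 empty → new chain.
Insert 52: h=0, bucket 0 nonempty → append to chain.
Insert 681: h=5, bucket 5 empty → new chain.
Insert 316: h=0, bucket 0 nonempty → append to chain.
Insert 515: h=7, bucket 7 empty → new chain.
Insert 213: h=1, bucket 1 empty → new chain.
Insert 868: h=0, bucket 0 nonempty → append to chain.
Insert 44: h=0, bucket 0 nonempty → append to chain.
Insert 261: h=1, bucket 1 nonempty → append to chain.
Insert 121: h=5, bucket 5 nonempty → append to chain.
Final buckets:
0: 220 -> 52 -> 316 -> 868 -> 44
1: 213 -> 261
2: _
3: _
4: _
5: 681 -> 121
6: _
7: 515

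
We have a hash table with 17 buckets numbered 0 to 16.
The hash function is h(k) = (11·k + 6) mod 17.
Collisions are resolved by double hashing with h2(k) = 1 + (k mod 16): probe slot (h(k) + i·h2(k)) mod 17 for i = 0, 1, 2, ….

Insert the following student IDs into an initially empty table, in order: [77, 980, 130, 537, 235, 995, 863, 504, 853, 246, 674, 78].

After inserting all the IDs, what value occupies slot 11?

130

77 hashes to 3; slot 3 is free -> place at 3.
980 hashes to 8; slot 8 is free -> place at 8.
130 hashes to 8, h2=3; 8 taken -> place at 11.
537 hashes to 14; slot 14 is free -> place at 14.
235 hashes to 7; slot 7 is free -> place at 7.
995 hashes to 3, h2=4; 3,7,11 taken -> place at 15.
863 hashes to 13; slot 13 is free -> place at 13.
504 hashes to 8, h2=9; 8 taken -> place at 0.
853 hashes to 5; slot 5 is free -> place at 5.
246 hashes to 9; slot 9 is free -> place at 9.
674 hashes to 8, h2=3; 8,11,14,0,3 taken -> place at 6.
78 hashes to 14, h2=15; 14 taken -> place at 12.
Table: [504, _, _, 77, _, 853, 674, 235, 980, 246, _, 130, 78, 863, 537, 995, _]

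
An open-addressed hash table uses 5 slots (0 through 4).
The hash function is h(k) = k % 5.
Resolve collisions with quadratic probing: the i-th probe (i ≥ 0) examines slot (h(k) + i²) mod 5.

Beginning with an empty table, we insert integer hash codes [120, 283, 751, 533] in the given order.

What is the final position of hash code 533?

120: h=0 => slot 0
283: h=3 => slot 3
751: h=1 => slot 1
533: h=3, probe 3,4 => slot 4
Table: [120, 751, —, 283, 533]

4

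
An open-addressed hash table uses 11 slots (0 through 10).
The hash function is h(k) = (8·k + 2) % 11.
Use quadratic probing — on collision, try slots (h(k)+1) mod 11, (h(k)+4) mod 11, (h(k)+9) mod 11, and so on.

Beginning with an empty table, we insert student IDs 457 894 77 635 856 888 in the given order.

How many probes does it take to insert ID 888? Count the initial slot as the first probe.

2

457 hashes to 6; slot 6 is free → place at 6.
894 hashes to 4; slot 4 is free → place at 4.
77 hashes to 2; slot 2 is free → place at 2.
635 hashes to 0; slot 0 is free → place at 0.
856 hashes to 8; slot 8 is free → place at 8.
888 hashes to 0; 0 taken → place at 1.
Table: [635, 888, 77, -, 894, -, 457, -, 856, -, -]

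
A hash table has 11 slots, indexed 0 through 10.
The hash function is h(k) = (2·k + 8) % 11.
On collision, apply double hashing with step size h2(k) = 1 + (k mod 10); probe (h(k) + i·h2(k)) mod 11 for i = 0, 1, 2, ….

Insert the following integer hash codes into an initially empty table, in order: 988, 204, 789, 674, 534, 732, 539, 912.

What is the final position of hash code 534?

8

988: h=4 => slot 4
204: h=9 => slot 9
789: h=2 => slot 2
674: h=3 => slot 3
534: h=9, h2=5, probe 9,3,8 => slot 8
732: h=9, h2=3, probe 9,1 => slot 1
539: h=8, h2=10, probe 8,7 => slot 7
912: h=6 => slot 6
Table: [—, 732, 789, 674, 988, —, 912, 539, 534, 204, —]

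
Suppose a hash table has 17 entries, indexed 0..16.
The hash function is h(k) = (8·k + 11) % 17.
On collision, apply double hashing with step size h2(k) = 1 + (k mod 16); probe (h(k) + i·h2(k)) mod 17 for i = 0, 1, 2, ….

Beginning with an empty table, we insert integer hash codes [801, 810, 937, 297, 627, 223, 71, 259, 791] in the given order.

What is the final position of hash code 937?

3

801 hashes to 10; slot 10 is free -> place at 10.
810 hashes to 14; slot 14 is free -> place at 14.
937 hashes to 10, h2=10; 10 taken -> place at 3.
297 hashes to 7; slot 7 is free -> place at 7.
627 hashes to 12; slot 12 is free -> place at 12.
223 hashes to 10, h2=16; 10 taken -> place at 9.
71 hashes to 1; slot 1 is free -> place at 1.
259 hashes to 9, h2=4; 9 taken -> place at 13.
791 hashes to 15; slot 15 is free -> place at 15.
Table: [., 71, ., 937, ., ., ., 297, ., 223, 801, ., 627, 259, 810, 791, .]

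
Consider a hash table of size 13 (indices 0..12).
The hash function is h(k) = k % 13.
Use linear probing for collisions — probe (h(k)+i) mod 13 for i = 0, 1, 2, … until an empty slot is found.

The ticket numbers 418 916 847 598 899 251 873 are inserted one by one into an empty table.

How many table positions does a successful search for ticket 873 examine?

6

Insert 418: h=2, slot 2 empty → index 2.
Insert 916: h=6, slot 6 empty → index 6.
Insert 847: h=2, slot 2 occupied → index 3.
Insert 598: h=0, slot 0 empty → index 0.
Insert 899: h=2, slots 2,3 occupied → index 4.
Insert 251: h=4, slot 4 occupied → index 5.
Insert 873: h=2, slots 2,3,4,5,6 occupied → index 7.
Table: [598, _, 418, 847, 899, 251, 916, 873, _, _, _, _, _]
Lookup 873: h=2, probe 2,3,4,5,6,7 → found at 7.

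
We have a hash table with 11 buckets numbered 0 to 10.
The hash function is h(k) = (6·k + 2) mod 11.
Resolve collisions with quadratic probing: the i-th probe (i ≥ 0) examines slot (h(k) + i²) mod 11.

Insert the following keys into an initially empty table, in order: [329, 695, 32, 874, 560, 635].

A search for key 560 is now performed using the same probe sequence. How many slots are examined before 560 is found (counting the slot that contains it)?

329: h=7 → slot 7
695: h=3 → slot 3
32: h=7, probe 7,8 → slot 8
874: h=10 → slot 10
560: h=7, probe 7,8,0 → slot 0
635: h=6 → slot 6
Table: [560, ., ., 695, ., ., 635, 329, 32, ., 874]
Lookup 560: h=7, probe 7,8,0 → found at 0.

3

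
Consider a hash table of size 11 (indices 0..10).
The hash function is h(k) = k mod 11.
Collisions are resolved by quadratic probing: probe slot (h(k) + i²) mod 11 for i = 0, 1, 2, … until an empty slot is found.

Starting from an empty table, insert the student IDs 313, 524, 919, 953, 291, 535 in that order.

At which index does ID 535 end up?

Insert 313: h=5, slot 5 empty -> index 5.
Insert 524: h=7, slot 7 empty -> index 7.
Insert 919: h=6, slot 6 empty -> index 6.
Insert 953: h=7, slot 7 occupied -> index 8.
Insert 291: h=5, slots 5,6 occupied -> index 9.
Insert 535: h=7, slots 7,8 occupied -> index 0.
Table: [535, -, -, -, -, 313, 919, 524, 953, 291, -]

0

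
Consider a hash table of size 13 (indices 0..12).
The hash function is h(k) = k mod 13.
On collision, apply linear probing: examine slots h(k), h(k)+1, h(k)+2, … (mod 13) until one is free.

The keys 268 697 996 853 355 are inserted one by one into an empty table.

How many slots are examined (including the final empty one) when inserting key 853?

4

Insert 268: h=8, slot 8 empty → index 8.
Insert 697: h=8, slot 8 occupied → index 9.
Insert 996: h=8, slots 8,9 occupied → index 10.
Insert 853: h=8, slots 8,9,10 occupied → index 11.
Insert 355: h=4, slot 4 empty → index 4.
Table: [-, -, -, -, 355, -, -, -, 268, 697, 996, 853, -]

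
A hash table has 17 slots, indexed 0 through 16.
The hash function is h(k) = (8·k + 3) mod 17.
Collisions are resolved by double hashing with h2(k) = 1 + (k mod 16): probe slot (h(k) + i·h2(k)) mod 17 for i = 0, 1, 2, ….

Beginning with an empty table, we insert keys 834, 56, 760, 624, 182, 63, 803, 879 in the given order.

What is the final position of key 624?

15

Insert 834: h=11, slot 11 empty => index 11.
Insert 56: h=9, slot 9 empty => index 9.
Insert 760: h=14, slot 14 empty => index 14.
Insert 624: h=14, h2=1, slot 14 occupied => index 15.
Insert 182: h=14, h2=7, slot 14 occupied => index 4.
Insert 63: h=14, h2=16, slot 14 occupied => index 13.
Insert 803: h=1, slot 1 empty => index 1.
Insert 879: h=14, h2=16, slots 14,13 occupied => index 12.
Table: [-, 803, -, -, 182, -, -, -, -, 56, -, 834, 879, 63, 760, 624, -]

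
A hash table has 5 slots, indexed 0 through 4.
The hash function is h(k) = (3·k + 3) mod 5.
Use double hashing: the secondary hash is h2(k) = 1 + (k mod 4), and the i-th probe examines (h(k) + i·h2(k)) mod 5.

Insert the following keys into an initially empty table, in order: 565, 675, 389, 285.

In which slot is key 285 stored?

565: h=3 => slot 3
675: h=3, h2=4, probe 3,2 => slot 2
389: h=0 => slot 0
285: h=3, h2=2, probe 3,0,2,4 => slot 4
Table: [389, —, 675, 565, 285]

4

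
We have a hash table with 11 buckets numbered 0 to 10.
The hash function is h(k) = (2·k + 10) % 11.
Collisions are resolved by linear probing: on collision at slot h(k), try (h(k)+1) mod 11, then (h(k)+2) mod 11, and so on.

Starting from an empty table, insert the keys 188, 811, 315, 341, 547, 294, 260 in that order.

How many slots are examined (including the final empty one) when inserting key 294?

3

188: h=1 → slot 1
811: h=4 → slot 4
315: h=2 → slot 2
341: h=10 → slot 10
547: h=4, probe 4,5 → slot 5
294: h=4, probe 4,5,6 → slot 6
260: h=2, probe 2,3 → slot 3
Table: [∅, 188, 315, 260, 811, 547, 294, ∅, ∅, ∅, 341]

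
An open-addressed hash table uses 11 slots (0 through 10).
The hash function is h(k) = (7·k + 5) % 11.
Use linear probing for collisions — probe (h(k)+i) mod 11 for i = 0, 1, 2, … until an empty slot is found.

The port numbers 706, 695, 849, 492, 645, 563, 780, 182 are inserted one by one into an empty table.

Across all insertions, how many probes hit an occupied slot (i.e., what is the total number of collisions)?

12

Insert 706: h=8, slot 8 empty → index 8.
Insert 695: h=8, slot 8 occupied → index 9.
Insert 849: h=8, slots 8,9 occupied → index 10.
Insert 492: h=6, slot 6 empty → index 6.
Insert 645: h=10, slot 10 occupied → index 0.
Insert 563: h=8, slots 8,9,10,0 occupied → index 1.
Insert 780: h=9, slots 9,10,0,1 occupied → index 2.
Insert 182: h=3, slot 3 empty → index 3.
Table: [645, 563, 780, 182, _, _, 492, _, 706, 695, 849]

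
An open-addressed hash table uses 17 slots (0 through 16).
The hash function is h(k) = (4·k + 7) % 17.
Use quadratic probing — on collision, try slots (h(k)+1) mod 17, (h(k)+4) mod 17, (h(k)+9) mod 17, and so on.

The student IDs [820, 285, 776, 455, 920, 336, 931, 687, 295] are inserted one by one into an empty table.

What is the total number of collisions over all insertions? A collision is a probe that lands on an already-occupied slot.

Insert 820: h=6, slot 6 empty → index 6.
Insert 285: h=8, slot 8 empty → index 8.
Insert 776: h=0, slot 0 empty → index 0.
Insert 455: h=8, slot 8 occupied → index 9.
Insert 920: h=15, slot 15 empty → index 15.
Insert 336: h=8, slots 8,9 occupied → index 12.
Insert 931: h=8, slots 8,9,12,0 occupied → index 7.
Insert 687: h=1, slot 1 empty → index 1.
Insert 295: h=14, slot 14 empty → index 14.
Table: [776, 687, ∅, ∅, ∅, ∅, 820, 931, 285, 455, ∅, ∅, 336, ∅, 295, 920, ∅]

7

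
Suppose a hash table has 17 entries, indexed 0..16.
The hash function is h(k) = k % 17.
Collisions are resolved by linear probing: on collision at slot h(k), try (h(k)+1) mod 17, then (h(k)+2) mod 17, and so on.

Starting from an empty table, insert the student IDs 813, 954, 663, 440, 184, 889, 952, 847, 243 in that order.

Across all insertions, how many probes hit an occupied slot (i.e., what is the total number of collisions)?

Insert 813: h=14, slot 14 empty => index 14.
Insert 954: h=2, slot 2 empty => index 2.
Insert 663: h=0, slot 0 empty => index 0.
Insert 440: h=15, slot 15 empty => index 15.
Insert 184: h=14, slots 14,15 occupied => index 16.
Insert 889: h=5, slot 5 empty => index 5.
Insert 952: h=0, slot 0 occupied => index 1.
Insert 847: h=14, slots 14,15,16,0,1,2 occupied => index 3.
Insert 243: h=5, slot 5 occupied => index 6.
Table: [663, 952, 954, 847, ∅, 889, 243, ∅, ∅, ∅, ∅, ∅, ∅, ∅, 813, 440, 184]

10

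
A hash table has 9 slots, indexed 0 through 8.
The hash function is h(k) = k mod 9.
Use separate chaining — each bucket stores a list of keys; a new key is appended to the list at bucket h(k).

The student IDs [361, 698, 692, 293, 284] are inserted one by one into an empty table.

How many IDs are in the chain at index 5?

Insert 361: h=1, bucket 1 empty → new chain.
Insert 698: h=5, bucket 5 empty → new chain.
Insert 692: h=8, bucket 8 empty → new chain.
Insert 293: h=5, bucket 5 nonempty → append to chain.
Insert 284: h=5, bucket 5 nonempty → append to chain.
Final buckets:
0: .
1: 361
2: .
3: .
4: .
5: 698 -> 293 -> 284
6: .
7: .
8: 692

3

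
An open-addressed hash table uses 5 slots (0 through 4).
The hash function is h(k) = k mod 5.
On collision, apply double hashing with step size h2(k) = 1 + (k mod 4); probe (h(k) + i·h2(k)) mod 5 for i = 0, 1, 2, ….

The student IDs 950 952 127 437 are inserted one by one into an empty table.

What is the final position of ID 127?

1

950 hashes to 0; slot 0 is free => place at 0.
952 hashes to 2; slot 2 is free => place at 2.
127 hashes to 2, h2=4; 2 taken => place at 1.
437 hashes to 2, h2=2; 2 taken => place at 4.
Table: [950, 127, 952, _, 437]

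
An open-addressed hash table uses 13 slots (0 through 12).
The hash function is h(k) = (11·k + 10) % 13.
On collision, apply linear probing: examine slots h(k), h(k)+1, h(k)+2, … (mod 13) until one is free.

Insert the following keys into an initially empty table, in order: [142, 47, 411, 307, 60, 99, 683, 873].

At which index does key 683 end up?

0

Insert 142: h=12, slot 12 empty => index 12.
Insert 47: h=7, slot 7 empty => index 7.
Insert 411: h=7, slot 7 occupied => index 8.
Insert 307: h=7, slots 7,8 occupied => index 9.
Insert 60: h=7, slots 7,8,9 occupied => index 10.
Insert 99: h=7, slots 7,8,9,10 occupied => index 11.
Insert 683: h=9, slots 9,10,11,12 occupied => index 0.
Insert 873: h=6, slot 6 empty => index 6.
Table: [683, —, —, —, —, —, 873, 47, 411, 307, 60, 99, 142]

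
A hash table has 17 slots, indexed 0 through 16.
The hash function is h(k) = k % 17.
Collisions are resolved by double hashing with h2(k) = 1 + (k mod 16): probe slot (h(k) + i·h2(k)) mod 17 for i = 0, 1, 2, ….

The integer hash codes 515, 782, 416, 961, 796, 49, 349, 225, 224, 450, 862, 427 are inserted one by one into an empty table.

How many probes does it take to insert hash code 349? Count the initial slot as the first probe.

2

515: h=5 → slot 5
782: h=0 → slot 0
416: h=8 → slot 8
961: h=9 → slot 9
796: h=14 → slot 14
49: h=15 → slot 15
349: h=9, h2=14, probe 9,6 → slot 6
225: h=4 → slot 4
224: h=3 → slot 3
450: h=8, h2=3, probe 8,11 → slot 11
862: h=12 → slot 12
427: h=2 → slot 2
Table: [782, -, 427, 224, 225, 515, 349, -, 416, 961, -, 450, 862, -, 796, 49, -]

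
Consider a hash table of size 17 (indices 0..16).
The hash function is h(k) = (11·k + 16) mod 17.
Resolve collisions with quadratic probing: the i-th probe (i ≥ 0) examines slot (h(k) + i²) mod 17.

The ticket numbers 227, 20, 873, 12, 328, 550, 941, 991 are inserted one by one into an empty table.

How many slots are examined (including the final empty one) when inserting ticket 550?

4

227 hashes to 14; slot 14 is free => place at 14.
20 hashes to 15; slot 15 is free => place at 15.
873 hashes to 14; 14,15 taken => place at 1.
12 hashes to 12; slot 12 is free => place at 12.
328 hashes to 3; slot 3 is free => place at 3.
550 hashes to 14; 14,15,1 taken => place at 6.
941 hashes to 14; 14,15,1,6 taken => place at 13.
991 hashes to 3; 3 taken => place at 4.
Table: [-, 873, -, 328, 991, -, 550, -, -, -, -, -, 12, 941, 227, 20, -]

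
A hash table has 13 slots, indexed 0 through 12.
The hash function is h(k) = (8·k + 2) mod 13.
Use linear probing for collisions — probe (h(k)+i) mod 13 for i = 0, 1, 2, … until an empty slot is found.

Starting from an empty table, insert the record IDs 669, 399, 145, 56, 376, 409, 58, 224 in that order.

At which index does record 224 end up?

669: h=11 → slot 11
399: h=9 → slot 9
145: h=5 → slot 5
56: h=8 → slot 8
376: h=7 → slot 7
409: h=11, probe 11,12 → slot 12
58: h=11, probe 11,12,0 → slot 0
224: h=0, probe 0,1 → slot 1
Table: [58, 224, -, -, -, 145, -, 376, 56, 399, -, 669, 409]

1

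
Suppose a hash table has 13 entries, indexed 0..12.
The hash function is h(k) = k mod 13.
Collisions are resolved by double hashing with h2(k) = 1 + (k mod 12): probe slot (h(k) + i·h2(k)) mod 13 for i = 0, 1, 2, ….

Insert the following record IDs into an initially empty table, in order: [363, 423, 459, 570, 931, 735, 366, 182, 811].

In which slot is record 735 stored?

363: h=12 -> slot 12
423: h=7 -> slot 7
459: h=4 -> slot 4
570: h=11 -> slot 11
931: h=8 -> slot 8
735: h=7, h2=4, probe 7,11,2 -> slot 2
366: h=2, h2=7, probe 2,9 -> slot 9
182: h=0 -> slot 0
811: h=5 -> slot 5
Table: [182, ., 735, ., 459, 811, ., 423, 931, 366, ., 570, 363]

2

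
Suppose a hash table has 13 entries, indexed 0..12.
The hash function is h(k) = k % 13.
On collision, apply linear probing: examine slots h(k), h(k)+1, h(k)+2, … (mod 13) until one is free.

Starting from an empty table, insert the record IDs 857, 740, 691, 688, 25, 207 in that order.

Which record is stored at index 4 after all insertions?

Insert 857: h=12, slot 12 empty -> index 12.
Insert 740: h=12, slot 12 occupied -> index 0.
Insert 691: h=2, slot 2 empty -> index 2.
Insert 688: h=12, slots 12,0 occupied -> index 1.
Insert 25: h=12, slots 12,0,1,2 occupied -> index 3.
Insert 207: h=12, slots 12,0,1,2,3 occupied -> index 4.
Table: [740, 688, 691, 25, 207, ., ., ., ., ., ., ., 857]

207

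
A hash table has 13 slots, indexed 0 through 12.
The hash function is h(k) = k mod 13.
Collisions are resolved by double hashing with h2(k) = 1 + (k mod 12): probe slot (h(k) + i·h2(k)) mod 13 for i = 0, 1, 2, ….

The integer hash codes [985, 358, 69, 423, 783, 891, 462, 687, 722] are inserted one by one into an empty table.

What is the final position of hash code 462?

Insert 985: h=10, slot 10 empty => index 10.
Insert 358: h=7, slot 7 empty => index 7.
Insert 69: h=4, slot 4 empty => index 4.
Insert 423: h=7, h2=4, slot 7 occupied => index 11.
Insert 783: h=3, slot 3 empty => index 3.
Insert 891: h=7, h2=4, slots 7,11 occupied => index 2.
Insert 462: h=7, h2=7, slot 7 occupied => index 1.
Insert 687: h=11, h2=4, slots 11,2 occupied => index 6.
Insert 722: h=7, h2=3, slots 7,10 occupied => index 0.
Table: [722, 462, 891, 783, 69, -, 687, 358, -, -, 985, 423, -]

1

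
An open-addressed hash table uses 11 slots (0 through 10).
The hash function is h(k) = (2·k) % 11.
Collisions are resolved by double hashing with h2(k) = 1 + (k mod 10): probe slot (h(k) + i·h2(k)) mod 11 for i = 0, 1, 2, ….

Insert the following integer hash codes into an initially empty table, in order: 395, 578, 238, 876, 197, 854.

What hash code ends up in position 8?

854

395: h=9 => slot 9
578: h=1 => slot 1
238: h=3 => slot 3
876: h=3, h2=7, probe 3,10 => slot 10
197: h=9, h2=8, probe 9,6 => slot 6
854: h=3, h2=5, probe 3,8 => slot 8
Table: [_, 578, _, 238, _, _, 197, _, 854, 395, 876]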